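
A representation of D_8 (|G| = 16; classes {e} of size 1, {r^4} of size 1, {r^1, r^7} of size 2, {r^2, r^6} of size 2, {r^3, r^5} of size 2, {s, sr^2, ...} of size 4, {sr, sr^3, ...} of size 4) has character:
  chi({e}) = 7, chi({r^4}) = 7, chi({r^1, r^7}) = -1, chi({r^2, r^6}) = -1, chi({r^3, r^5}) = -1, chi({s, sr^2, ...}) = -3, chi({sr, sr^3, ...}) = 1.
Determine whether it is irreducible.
Not irreducible (reducible): <chi, chi> = 9 > 1.

Details: <chi, chi> = (1/|G|) sum_C |C| * |chi(C)|^2 = (1/16)[1*|7|^2 + 1*|7|^2 + 2*|-1|^2 + 2*|-1|^2 + 2*|-1|^2 + 4*|-3|^2 + 4*|1|^2]
  = (1/16)[(49) + (49) + (2) + (2) + (2) + (36) + (4)] = 144/16 = 9.
A character is irreducible iff <chi, chi> = 1, so this representation is reducible.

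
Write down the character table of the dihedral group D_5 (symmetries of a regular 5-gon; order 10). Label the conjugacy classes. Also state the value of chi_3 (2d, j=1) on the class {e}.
Conjugacy classes: {e} of size 1, {r^1, r^4} of size 2, {r^2, r^3} of size 2, {s, sr, ..., sr^4} of size 5.
Character table:
  irrep \ class              {e} (size 1)  {r^1, r^4} (size 2)  {r^2, r^3} (size 2)  {s, sr, ..., sr^4} (size 5)
  chi_1 (triv)               1             1                    1                    1                          
  chi_2 (sign: r->1, s->-1)  1             1                    1                    -1                         
  chi_3 (2d, j=1)            2             -1/2 + sqrt(5)/2     -sqrt(5)/2 - 1/2     0                          
  chi_4 (2d, j=2)            2             -sqrt(5)/2 - 1/2     -1/2 + sqrt(5)/2     0                          

Spot check: chi_3 (2d, j=1) on {e} = 2.

Why: D_5 has order 2*5 = 10 with 4 conjugacy classes, hence 4 irreducibles. Sum of squared dims 1 + 1 + 4 + 4 = 10 = |G|. Linear characters come from the abelianisation; the 2-dimensional irreps have character r^k -> 2*cos(2*pi*j*k/5), reflections -> 0.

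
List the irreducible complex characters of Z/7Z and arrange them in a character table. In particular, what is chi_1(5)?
Character table of Z/7Z (irreps indexed chi_0,...,chi_6 with chi_k(m) = zeta_7^(k*m), zeta_7 = exp(2*pi*i/7)):
  irrep \ class  {0} (size 1)  {1} (size 1)    {2} (size 1)    {3} (size 1)    {4} (size 1)    {5} (size 1)    {6} (size 1)  
  chi_0          1             1               1               1               1               1               1             
  chi_1          1             exp(2*I*pi/7)   exp(4*I*pi/7)   exp(6*I*pi/7)   exp(-6*I*pi/7)  exp(-4*I*pi/7)  exp(-2*I*pi/7)
  chi_2          1             exp(4*I*pi/7)   exp(-6*I*pi/7)  exp(-2*I*pi/7)  exp(2*I*pi/7)   exp(6*I*pi/7)   exp(-4*I*pi/7)
  chi_3          1             exp(6*I*pi/7)   exp(-2*I*pi/7)  exp(4*I*pi/7)   exp(-4*I*pi/7)  exp(2*I*pi/7)   exp(-6*I*pi/7)
  chi_4          1             exp(-6*I*pi/7)  exp(2*I*pi/7)   exp(-4*I*pi/7)  exp(4*I*pi/7)   exp(-2*I*pi/7)  exp(6*I*pi/7) 
  chi_5          1             exp(-4*I*pi/7)  exp(6*I*pi/7)   exp(2*I*pi/7)   exp(-2*I*pi/7)  exp(-6*I*pi/7)  exp(4*I*pi/7) 
  chi_6          1             exp(-2*I*pi/7)  exp(-4*I*pi/7)  exp(-6*I*pi/7)  exp(6*I*pi/7)   exp(4*I*pi/7)   exp(2*I*pi/7) 

Spot check: chi_1(5) = zeta_7^(1*5) = zeta_7^5 = exp(-4*I*pi/7).

Derivation: Z/7Z is abelian, so all 7 irreducible complex representations are 1-dimensional. They are given by chi_k(m) = zeta_7^(k*m) for k = 0,...,6. Row orthogonality: sum_m chi_k(m) conj(chi_l(m)) = 7 * [k = l].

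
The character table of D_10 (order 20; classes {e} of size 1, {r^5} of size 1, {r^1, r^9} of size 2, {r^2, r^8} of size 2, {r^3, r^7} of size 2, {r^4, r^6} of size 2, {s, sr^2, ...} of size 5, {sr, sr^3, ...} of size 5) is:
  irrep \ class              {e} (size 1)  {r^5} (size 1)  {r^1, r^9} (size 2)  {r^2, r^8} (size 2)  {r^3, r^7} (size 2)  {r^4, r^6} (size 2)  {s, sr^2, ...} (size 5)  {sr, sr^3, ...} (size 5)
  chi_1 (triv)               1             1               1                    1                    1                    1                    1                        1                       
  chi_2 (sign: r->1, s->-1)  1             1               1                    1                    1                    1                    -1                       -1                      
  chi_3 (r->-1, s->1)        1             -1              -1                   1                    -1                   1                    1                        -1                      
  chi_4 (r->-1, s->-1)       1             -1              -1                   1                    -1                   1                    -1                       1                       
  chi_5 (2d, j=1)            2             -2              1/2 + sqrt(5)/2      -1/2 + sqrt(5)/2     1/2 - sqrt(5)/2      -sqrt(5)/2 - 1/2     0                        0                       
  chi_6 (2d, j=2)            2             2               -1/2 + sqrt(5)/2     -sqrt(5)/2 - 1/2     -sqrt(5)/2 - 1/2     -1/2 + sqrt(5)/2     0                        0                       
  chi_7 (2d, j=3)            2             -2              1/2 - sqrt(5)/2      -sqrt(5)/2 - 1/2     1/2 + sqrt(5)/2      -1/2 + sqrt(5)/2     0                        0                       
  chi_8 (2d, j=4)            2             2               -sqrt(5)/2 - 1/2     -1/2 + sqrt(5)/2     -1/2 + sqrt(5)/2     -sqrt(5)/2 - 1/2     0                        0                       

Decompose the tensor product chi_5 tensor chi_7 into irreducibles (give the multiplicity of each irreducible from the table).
chi_5 tensor chi_7 = chi_6 + chi_8 (all other irreducibles have multiplicity 0).

Proof sketch: The character of a tensor product is the pointwise product (chi_5 * chi_7)(C) = chi_5(C) * chi_7(C):
  {e}: (2)*(2), {r^5}: (-2)*(-2), {r^1, r^9}: (1/2 + sqrt(5)/2)*(1/2 - sqrt(5)/2), {r^2, r^8}: (-1/2 + sqrt(5)/2)*(-sqrt(5)/2 - 1/2), {r^3, r^7}: (1/2 - sqrt(5)/2)*(1/2 + sqrt(5)/2), {r^4, r^6}: (-sqrt(5)/2 - 1/2)*(-1/2 + sqrt(5)/2), {s, sr^2, ...}: (0)*(0), {sr, sr^3, ...}: (0)*(0)
so (chi_5 * chi_7) takes values
  {e} -> 4, {r^5} -> 4, {r^1, r^9} -> -1, {r^2, r^8} -> -1, {r^3, r^7} -> -1, {r^4, r^6} -> -1, {s, sr^2, ...} -> 0, {sr, sr^3, ...} -> 0.
Now take the inner product of this character with each irreducible chi from the table, <chi_5*chi_7, chi> = (1/20) sum_C |C| (chi_5*chi_7)(C) conj(chi(C)):
  <chi_5*chi_7, chi_1> = (1/20)[1*(4)*conj(1) + 1*(4)*conj(1) + 2*(-1)*conj(1) + 2*(-1)*conj(1) + 2*(-1)*conj(1) + 2*(-1)*conj(1) + 5*(0)*conj(1) + 5*(0)*conj(1)]
      = (1/20)[(4) + (4) + (-2) + (-2) + (-2) + (-2) + (0) + (0)] = 0/20 = 0
  <chi_5*chi_7, chi_2> = (1/20)[1*(4)*conj(1) + 1*(4)*conj(1) + 2*(-1)*conj(1) + 2*(-1)*conj(1) + 2*(-1)*conj(1) + 2*(-1)*conj(1) + 5*(0)*conj(-1) + 5*(0)*conj(-1)]
      = (1/20)[(4) + (4) + (-2) + (-2) + (-2) + (-2) + (0) + (0)] = 0/20 = 0
  <chi_5*chi_7, chi_3> = (1/20)[1*(4)*conj(1) + 1*(4)*conj(-1) + 2*(-1)*conj(-1) + 2*(-1)*conj(1) + 2*(-1)*conj(-1) + 2*(-1)*conj(1) + 5*(0)*conj(1) + 5*(0)*conj(-1)]
      = (1/20)[(4) + (-4) + (2) + (-2) + (2) + (-2) + (0) + (0)] = 0/20 = 0
  <chi_5*chi_7, chi_4> = (1/20)[1*(4)*conj(1) + 1*(4)*conj(-1) + 2*(-1)*conj(-1) + 2*(-1)*conj(1) + 2*(-1)*conj(-1) + 2*(-1)*conj(1) + 5*(0)*conj(-1) + 5*(0)*conj(1)]
      = (1/20)[(4) + (-4) + (2) + (-2) + (2) + (-2) + (0) + (0)] = 0/20 = 0
  <chi_5*chi_7, chi_5> = (1/20)[1*(4)*conj(2) + 1*(4)*conj(-2) + 2*(-1)*conj(1/2 + sqrt(5)/2) + 2*(-1)*conj(-1/2 + sqrt(5)/2) + 2*(-1)*conj(1/2 - sqrt(5)/2) + 2*(-1)*conj(-sqrt(5)/2 - 1/2) + 5*(0)*conj(0) + 5*(0)*conj(0)]
      = (1/20)[(8) + (-8) + (-sqrt(5) - 1) + (1 - sqrt(5)) + (-1 + sqrt(5)) + (1 + sqrt(5)) + (0) + (0)] = 0/20 = 0
  <chi_5*chi_7, chi_6> = (1/20)[1*(4)*conj(2) + 1*(4)*conj(2) + 2*(-1)*conj(-1/2 + sqrt(5)/2) + 2*(-1)*conj(-sqrt(5)/2 - 1/2) + 2*(-1)*conj(-sqrt(5)/2 - 1/2) + 2*(-1)*conj(-1/2 + sqrt(5)/2) + 5*(0)*conj(0) + 5*(0)*conj(0)]
      = (1/20)[(8) + (8) + (1 - sqrt(5)) + (1 + sqrt(5)) + (1 + sqrt(5)) + (1 - sqrt(5)) + (0) + (0)] = 20/20 = 1
  <chi_5*chi_7, chi_7> = (1/20)[1*(4)*conj(2) + 1*(4)*conj(-2) + 2*(-1)*conj(1/2 - sqrt(5)/2) + 2*(-1)*conj(-sqrt(5)/2 - 1/2) + 2*(-1)*conj(1/2 + sqrt(5)/2) + 2*(-1)*conj(-1/2 + sqrt(5)/2) + 5*(0)*conj(0) + 5*(0)*conj(0)]
      = (1/20)[(8) + (-8) + (-1 + sqrt(5)) + (1 + sqrt(5)) + (-sqrt(5) - 1) + (1 - sqrt(5)) + (0) + (0)] = 0/20 = 0
  <chi_5*chi_7, chi_8> = (1/20)[1*(4)*conj(2) + 1*(4)*conj(2) + 2*(-1)*conj(-sqrt(5)/2 - 1/2) + 2*(-1)*conj(-1/2 + sqrt(5)/2) + 2*(-1)*conj(-1/2 + sqrt(5)/2) + 2*(-1)*conj(-sqrt(5)/2 - 1/2) + 5*(0)*conj(0) + 5*(0)*conj(0)]
      = (1/20)[(8) + (8) + (1 + sqrt(5)) + (1 - sqrt(5)) + (1 - sqrt(5)) + (1 + sqrt(5)) + (0) + (0)] = 20/20 = 1
Hence the multiplicities are chi_6: 1, chi_8: 1. Dimension check: dim(chi_5)*dim(chi_7) = 2*2 = 4 and sum (mult * dim) = 1*2 + 1*2 = 4.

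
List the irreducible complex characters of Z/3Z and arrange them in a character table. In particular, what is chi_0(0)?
Character table of Z/3Z (irreps indexed chi_0,...,chi_2 with chi_k(m) = zeta_3^(k*m), zeta_3 = exp(2*pi*i/3)):
  irrep \ class  {0} (size 1)  {1} (size 1)    {2} (size 1)  
  chi_0          1             1               1             
  chi_1          1             exp(2*I*pi/3)   exp(-2*I*pi/3)
  chi_2          1             exp(-2*I*pi/3)  exp(2*I*pi/3) 

Spot check: chi_0(0) = zeta_3^(0*0) = zeta_3^0 = 1.

Working: Z/3Z is abelian, so all 3 irreducible complex representations are 1-dimensional. They are given by chi_k(m) = zeta_3^(k*m) for k = 0,...,2. Row orthogonality: sum_m chi_k(m) conj(chi_l(m)) = 3 * [k = l].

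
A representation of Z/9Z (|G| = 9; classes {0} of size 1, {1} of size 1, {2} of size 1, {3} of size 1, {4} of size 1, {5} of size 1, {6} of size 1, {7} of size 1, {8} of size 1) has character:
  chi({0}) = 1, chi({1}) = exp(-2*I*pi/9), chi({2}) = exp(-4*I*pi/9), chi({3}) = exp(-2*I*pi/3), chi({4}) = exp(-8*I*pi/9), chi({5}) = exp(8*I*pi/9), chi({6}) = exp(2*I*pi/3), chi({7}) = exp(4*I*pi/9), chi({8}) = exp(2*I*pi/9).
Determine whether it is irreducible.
Irreducible: <chi, chi> = 1.

Solution. <chi, chi> = (1/|G|) sum_C |C| * |chi(C)|^2 = (1/9)[1*|1|^2 + 1*|exp(-2*I*pi/9)|^2 + 1*|exp(-4*I*pi/9)|^2 + 1*|exp(-2*I*pi/3)|^2 + 1*|exp(-8*I*pi/9)|^2 + 1*|exp(8*I*pi/9)|^2 + 1*|exp(2*I*pi/3)|^2 + 1*|exp(4*I*pi/9)|^2 + 1*|exp(2*I*pi/9)|^2]
  = (1/9)[(1) + (1) + (1) + (1) + (1) + (1) + (1) + (1) + (1)] = 9/9 = 1.
(Exp terms are combined using exp(i*s)*conj(exp(i*t)) = exp(i*(s-t)), and sums of them are collapsed using the identity that for every m > 1 the m distinct m-th roots of unity sum to 0, e.g. 1 + exp(2*I*pi/3) + exp(-2*I*pi/3) = 0.)
A character is irreducible iff <chi, chi> = 1, so this representation is irreducible.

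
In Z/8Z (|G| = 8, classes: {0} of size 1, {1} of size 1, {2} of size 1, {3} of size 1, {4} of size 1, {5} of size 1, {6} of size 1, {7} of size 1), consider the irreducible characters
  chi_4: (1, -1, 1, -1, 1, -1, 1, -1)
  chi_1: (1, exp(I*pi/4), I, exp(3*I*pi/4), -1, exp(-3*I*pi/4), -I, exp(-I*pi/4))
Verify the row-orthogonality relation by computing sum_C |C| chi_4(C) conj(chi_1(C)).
Sum = 0; so <chi_4, chi_1> = 0 (distinct irreducibles are orthogonal).

Solution. Compute term by term over conjugacy classes (|C| * chi_4(C) * conj(chi_1(C))):
  1*(1)*conj(1) + 1*(-1)*conj(exp(I*pi/4)) + 1*(1)*conj(I) + 1*(-1)*conj(exp(3*I*pi/4)) + 1*(1)*conj(-1) + 1*(-1)*conj(exp(-3*I*pi/4)) + 1*(1)*conj(-I) + 1*(-1)*conj(exp(-I*pi/4))
  = (1) + (-exp(-I*pi/4)) + (-I) + (-exp(-3*I*pi/4)) + (-1) + (-exp(3*I*pi/4)) + (I) + (-exp(I*pi/4))
  = 0.
(Exp terms are combined using exp(i*s)*conj(exp(i*t)) = exp(i*(s-t)), and sums of them are collapsed using the identity that for every m > 1 the m distinct m-th roots of unity sum to 0, e.g. 1 + exp(2*I*pi/3) + exp(-2*I*pi/3) = 0.)
Dividing by |G| = 8 gives 0/8 = 0, matching the row-orthogonality relation <chi_4, chi_1> = [chi_4 = chi_1].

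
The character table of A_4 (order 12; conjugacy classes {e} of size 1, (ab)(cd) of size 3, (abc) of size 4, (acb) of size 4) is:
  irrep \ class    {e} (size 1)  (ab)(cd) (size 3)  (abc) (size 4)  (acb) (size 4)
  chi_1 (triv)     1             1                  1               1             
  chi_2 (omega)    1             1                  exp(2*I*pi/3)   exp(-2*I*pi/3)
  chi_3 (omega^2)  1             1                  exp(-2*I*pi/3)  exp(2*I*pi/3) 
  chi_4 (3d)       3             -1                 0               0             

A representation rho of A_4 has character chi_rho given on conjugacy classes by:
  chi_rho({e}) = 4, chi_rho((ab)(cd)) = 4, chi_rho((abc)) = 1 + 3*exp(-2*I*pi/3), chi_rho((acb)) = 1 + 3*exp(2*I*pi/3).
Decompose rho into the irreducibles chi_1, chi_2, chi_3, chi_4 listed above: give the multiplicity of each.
Multiplicities: chi_1: 1, chi_2: 0, chi_3: 3, chi_4: 0.

Derivation: Use <chi_rho, chi> = (1/|G|) sum_C |C| * chi_rho(C) * conj(chi(C)) with |G| = 12 for each irreducible chi in the table:
  <chi_rho, chi_1> = (1/12)[1*(4)*conj(1) + 3*(4)*conj(1) + 4*(1 + 3*exp(-2*I*pi/3))*conj(1) + 4*(1 + 3*exp(2*I*pi/3))*conj(1)]
      = (1/12)[(4) + (12) + (4 + 12*exp(-2*I*pi/3)) + (4 + 12*exp(2*I*pi/3))] = 12/12 = 1
  <chi_rho, chi_2> = (1/12)[1*(4)*conj(1) + 3*(4)*conj(1) + 4*(1 + 3*exp(-2*I*pi/3))*conj(exp(2*I*pi/3)) + 4*(1 + 3*exp(2*I*pi/3))*conj(exp(-2*I*pi/3))]
      = (1/12)[(4) + (12) + (4*exp(-2*I*pi/3) + 12*exp(2*I*pi/3)) + (12*exp(-2*I*pi/3) + 4*exp(2*I*pi/3))] = 0/12 = 0
  <chi_rho, chi_3> = (1/12)[1*(4)*conj(1) + 3*(4)*conj(1) + 4*(1 + 3*exp(-2*I*pi/3))*conj(exp(-2*I*pi/3)) + 4*(1 + 3*exp(2*I*pi/3))*conj(exp(2*I*pi/3))]
      = (1/12)[(4) + (12) + (12 + 4*exp(2*I*pi/3)) + (12 + 4*exp(-2*I*pi/3))] = 36/12 = 3
  <chi_rho, chi_4> = (1/12)[1*(4)*conj(3) + 3*(4)*conj(-1) + 4*(1 + 3*exp(-2*I*pi/3))*conj(0) + 4*(1 + 3*exp(2*I*pi/3))*conj(0)]
      = (1/12)[(12) + (-12) + (0) + (0)] = 0/12 = 0
(Exp terms are combined using exp(i*s)*conj(exp(i*t)) = exp(i*(s-t)), and sums of them are collapsed using the identity that for every m > 1 the m distinct m-th roots of unity sum to 0, e.g. 1 + exp(2*I*pi/3) + exp(-2*I*pi/3) = 0.)
Dimension check: dim(rho) = sum (mult * dim) = 1*1 + 0*1 + 3*1 + 0*3 = 4 = chi_rho(e) = 4.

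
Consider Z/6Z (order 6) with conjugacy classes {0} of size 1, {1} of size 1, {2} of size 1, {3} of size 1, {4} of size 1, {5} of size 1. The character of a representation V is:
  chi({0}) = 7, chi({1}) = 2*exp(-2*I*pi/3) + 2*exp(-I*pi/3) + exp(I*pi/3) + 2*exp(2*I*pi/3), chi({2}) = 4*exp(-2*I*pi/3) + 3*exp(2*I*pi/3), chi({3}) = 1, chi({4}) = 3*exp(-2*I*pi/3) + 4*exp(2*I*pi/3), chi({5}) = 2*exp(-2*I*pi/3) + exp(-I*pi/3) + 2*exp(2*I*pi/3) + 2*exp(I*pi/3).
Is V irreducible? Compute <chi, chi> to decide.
Not irreducible (reducible): <chi, chi> = 13 > 1.

Details: <chi, chi> = (1/|G|) sum_C |C| * |chi(C)|^2 = (1/6)[1*|7|^2 + 1*|2*exp(-2*I*pi/3) + 2*exp(-I*pi/3) + exp(I*pi/3) + 2*exp(2*I*pi/3)|^2 + 1*|4*exp(-2*I*pi/3) + 3*exp(2*I*pi/3)|^2 + 1*|1|^2 + 1*|3*exp(-2*I*pi/3) + 4*exp(2*I*pi/3)|^2 + 1*|2*exp(-2*I*pi/3) + exp(-I*pi/3) + 2*exp(2*I*pi/3) + 2*exp(I*pi/3)|^2]
  = (1/6)[(49) + (1) + (13) + (1) + (13) + (1)] = 78/6 = 13.
(Exp terms are combined using exp(i*s)*conj(exp(i*t)) = exp(i*(s-t)), and sums of them are collapsed using the identity that for every m > 1 the m distinct m-th roots of unity sum to 0, e.g. 1 + exp(2*I*pi/3) + exp(-2*I*pi/3) = 0.)
A character is irreducible iff <chi, chi> = 1, so this representation is reducible.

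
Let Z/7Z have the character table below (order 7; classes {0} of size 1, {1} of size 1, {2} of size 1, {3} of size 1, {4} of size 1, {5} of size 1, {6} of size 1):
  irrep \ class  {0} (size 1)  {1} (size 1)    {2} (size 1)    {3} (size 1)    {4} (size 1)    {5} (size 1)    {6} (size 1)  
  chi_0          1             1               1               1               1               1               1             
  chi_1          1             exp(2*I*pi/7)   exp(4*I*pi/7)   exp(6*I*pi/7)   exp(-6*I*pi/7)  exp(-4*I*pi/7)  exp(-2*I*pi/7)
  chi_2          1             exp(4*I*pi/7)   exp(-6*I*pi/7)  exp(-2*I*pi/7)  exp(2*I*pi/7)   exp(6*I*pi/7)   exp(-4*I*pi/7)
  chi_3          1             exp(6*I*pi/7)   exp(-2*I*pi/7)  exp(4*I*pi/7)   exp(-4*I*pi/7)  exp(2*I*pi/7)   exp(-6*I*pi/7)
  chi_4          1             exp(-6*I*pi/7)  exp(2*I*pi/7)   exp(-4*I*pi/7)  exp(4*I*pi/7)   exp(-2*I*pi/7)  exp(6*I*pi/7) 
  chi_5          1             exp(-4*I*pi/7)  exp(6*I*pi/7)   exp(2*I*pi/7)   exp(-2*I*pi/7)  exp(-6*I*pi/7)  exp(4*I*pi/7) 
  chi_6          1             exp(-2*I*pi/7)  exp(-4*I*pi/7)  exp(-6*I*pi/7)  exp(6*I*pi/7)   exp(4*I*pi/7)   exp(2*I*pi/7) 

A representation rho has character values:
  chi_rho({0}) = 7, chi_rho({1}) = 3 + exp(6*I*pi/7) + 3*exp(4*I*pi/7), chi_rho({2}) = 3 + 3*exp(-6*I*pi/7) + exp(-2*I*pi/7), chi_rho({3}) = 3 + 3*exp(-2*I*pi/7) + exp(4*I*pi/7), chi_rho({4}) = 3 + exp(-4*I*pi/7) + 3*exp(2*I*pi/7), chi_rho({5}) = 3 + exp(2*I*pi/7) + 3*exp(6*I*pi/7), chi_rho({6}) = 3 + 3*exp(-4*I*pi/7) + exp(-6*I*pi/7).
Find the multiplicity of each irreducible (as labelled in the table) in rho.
Multiplicities: chi_0: 3, chi_1: 0, chi_2: 3, chi_3: 1, chi_4: 0, chi_5: 0, chi_6: 0.

Working: Use <chi_rho, chi> = (1/|G|) sum_C |C| * chi_rho(C) * conj(chi(C)) with |G| = 7 for each irreducible chi in the table:
  <chi_rho, chi_0> = (1/7)[1*(7)*conj(1) + 1*(3 + exp(6*I*pi/7) + 3*exp(4*I*pi/7))*conj(1) + 1*(3 + 3*exp(-6*I*pi/7) + exp(-2*I*pi/7))*conj(1) + 1*(3 + 3*exp(-2*I*pi/7) + exp(4*I*pi/7))*conj(1) + 1*(3 + exp(-4*I*pi/7) + 3*exp(2*I*pi/7))*conj(1) + 1*(3 + exp(2*I*pi/7) + 3*exp(6*I*pi/7))*conj(1) + 1*(3 + 3*exp(-4*I*pi/7) + exp(-6*I*pi/7))*conj(1)]
      = (1/7)[(7) + (3 + exp(6*I*pi/7) + 3*exp(4*I*pi/7)) + (3 + 3*exp(-6*I*pi/7) + exp(-2*I*pi/7)) + (3 + 3*exp(-2*I*pi/7) + exp(4*I*pi/7)) + (3 + exp(-4*I*pi/7) + 3*exp(2*I*pi/7)) + (3 + exp(2*I*pi/7) + 3*exp(6*I*pi/7)) + (3 + 3*exp(-4*I*pi/7) + exp(-6*I*pi/7))] = 21/7 = 3
  <chi_rho, chi_1> = (1/7)[1*(7)*conj(1) + 1*(3 + exp(6*I*pi/7) + 3*exp(4*I*pi/7))*conj(exp(2*I*pi/7)) + 1*(3 + 3*exp(-6*I*pi/7) + exp(-2*I*pi/7))*conj(exp(4*I*pi/7)) + 1*(3 + 3*exp(-2*I*pi/7) + exp(4*I*pi/7))*conj(exp(6*I*pi/7)) + 1*(3 + exp(-4*I*pi/7) + 3*exp(2*I*pi/7))*conj(exp(-6*I*pi/7)) + 1*(3 + exp(2*I*pi/7) + 3*exp(6*I*pi/7))*conj(exp(-4*I*pi/7)) + 1*(3 + 3*exp(-4*I*pi/7) + exp(-6*I*pi/7))*conj(exp(-2*I*pi/7))]
      = (1/7)[(7) + (3*exp(-2*I*pi/7) + exp(4*I*pi/7) + 3*exp(2*I*pi/7)) + (3*exp(-4*I*pi/7) + exp(-6*I*pi/7) + 3*exp(4*I*pi/7)) + (3*exp(-6*I*pi/7) + exp(-2*I*pi/7) + 3*exp(6*I*pi/7)) + (3*exp(-6*I*pi/7) + exp(2*I*pi/7) + 3*exp(6*I*pi/7)) + (3*exp(-4*I*pi/7) + exp(6*I*pi/7) + 3*exp(4*I*pi/7)) + (3*exp(-2*I*pi/7) + exp(-4*I*pi/7) + 3*exp(2*I*pi/7))] = 0/7 = 0
  <chi_rho, chi_2> = (1/7)[1*(7)*conj(1) + 1*(3 + exp(6*I*pi/7) + 3*exp(4*I*pi/7))*conj(exp(4*I*pi/7)) + 1*(3 + 3*exp(-6*I*pi/7) + exp(-2*I*pi/7))*conj(exp(-6*I*pi/7)) + 1*(3 + 3*exp(-2*I*pi/7) + exp(4*I*pi/7))*conj(exp(-2*I*pi/7)) + 1*(3 + exp(-4*I*pi/7) + 3*exp(2*I*pi/7))*conj(exp(2*I*pi/7)) + 1*(3 + exp(2*I*pi/7) + 3*exp(6*I*pi/7))*conj(exp(6*I*pi/7)) + 1*(3 + 3*exp(-4*I*pi/7) + exp(-6*I*pi/7))*conj(exp(-4*I*pi/7))]
      = (1/7)[(7) + (3 + 3*exp(-4*I*pi/7) + exp(2*I*pi/7)) + (3 + exp(4*I*pi/7) + 3*exp(6*I*pi/7)) + (3 + exp(6*I*pi/7) + 3*exp(2*I*pi/7)) + (3 + 3*exp(-2*I*pi/7) + exp(-6*I*pi/7)) + (3 + 3*exp(-6*I*pi/7) + exp(-4*I*pi/7)) + (3 + exp(-2*I*pi/7) + 3*exp(4*I*pi/7))] = 21/7 = 3
  <chi_rho, chi_3> = (1/7)[1*(7)*conj(1) + 1*(3 + exp(6*I*pi/7) + 3*exp(4*I*pi/7))*conj(exp(6*I*pi/7)) + 1*(3 + 3*exp(-6*I*pi/7) + exp(-2*I*pi/7))*conj(exp(-2*I*pi/7)) + 1*(3 + 3*exp(-2*I*pi/7) + exp(4*I*pi/7))*conj(exp(4*I*pi/7)) + 1*(3 + exp(-4*I*pi/7) + 3*exp(2*I*pi/7))*conj(exp(-4*I*pi/7)) + 1*(3 + exp(2*I*pi/7) + 3*exp(6*I*pi/7))*conj(exp(2*I*pi/7)) + 1*(3 + 3*exp(-4*I*pi/7) + exp(-6*I*pi/7))*conj(exp(-6*I*pi/7))]
      = (1/7)[(7) + (1 + 3*exp(-2*I*pi/7) + 3*exp(-6*I*pi/7)) + (1 + 3*exp(-4*I*pi/7) + 3*exp(2*I*pi/7)) + (1 + 3*exp(-4*I*pi/7) + 3*exp(-6*I*pi/7)) + (1 + 3*exp(6*I*pi/7) + 3*exp(4*I*pi/7)) + (1 + 3*exp(-2*I*pi/7) + 3*exp(4*I*pi/7)) + (1 + 3*exp(6*I*pi/7) + 3*exp(2*I*pi/7))] = 7/7 = 1
  <chi_rho, chi_4> = (1/7)[1*(7)*conj(1) + 1*(3 + exp(6*I*pi/7) + 3*exp(4*I*pi/7))*conj(exp(-6*I*pi/7)) + 1*(3 + 3*exp(-6*I*pi/7) + exp(-2*I*pi/7))*conj(exp(2*I*pi/7)) + 1*(3 + 3*exp(-2*I*pi/7) + exp(4*I*pi/7))*conj(exp(-4*I*pi/7)) + 1*(3 + exp(-4*I*pi/7) + 3*exp(2*I*pi/7))*conj(exp(4*I*pi/7)) + 1*(3 + exp(2*I*pi/7) + 3*exp(6*I*pi/7))*conj(exp(-2*I*pi/7)) + 1*(3 + 3*exp(-4*I*pi/7) + exp(-6*I*pi/7))*conj(exp(6*I*pi/7))]
      = (1/7)[(7) + (3*exp(-4*I*pi/7) + exp(-2*I*pi/7) + 3*exp(6*I*pi/7)) + (3*exp(-2*I*pi/7) + exp(-4*I*pi/7) + 3*exp(6*I*pi/7)) + (exp(-6*I*pi/7) + 3*exp(2*I*pi/7) + 3*exp(4*I*pi/7)) + (3*exp(-4*I*pi/7) + 3*exp(-2*I*pi/7) + exp(6*I*pi/7)) + (3*exp(-6*I*pi/7) + exp(4*I*pi/7) + 3*exp(2*I*pi/7)) + (3*exp(-6*I*pi/7) + exp(2*I*pi/7) + 3*exp(4*I*pi/7))] = 0/7 = 0
  <chi_rho, chi_5> = (1/7)[1*(7)*conj(1) + 1*(3 + exp(6*I*pi/7) + 3*exp(4*I*pi/7))*conj(exp(-4*I*pi/7)) + 1*(3 + 3*exp(-6*I*pi/7) + exp(-2*I*pi/7))*conj(exp(6*I*pi/7)) + 1*(3 + 3*exp(-2*I*pi/7) + exp(4*I*pi/7))*conj(exp(2*I*pi/7)) + 1*(3 + exp(-4*I*pi/7) + 3*exp(2*I*pi/7))*conj(exp(-2*I*pi/7)) + 1*(3 + exp(2*I*pi/7) + 3*exp(6*I*pi/7))*conj(exp(-6*I*pi/7)) + 1*(3 + 3*exp(-4*I*pi/7) + exp(-6*I*pi/7))*conj(exp(4*I*pi/7))]
      = (1/7)[(7) + (3*exp(-6*I*pi/7) + exp(-4*I*pi/7) + 3*exp(4*I*pi/7)) + (3*exp(-6*I*pi/7) + exp(6*I*pi/7) + 3*exp(2*I*pi/7)) + (3*exp(-4*I*pi/7) + 3*exp(-2*I*pi/7) + exp(2*I*pi/7)) + (exp(-2*I*pi/7) + 3*exp(2*I*pi/7) + 3*exp(4*I*pi/7)) + (3*exp(-2*I*pi/7) + exp(-6*I*pi/7) + 3*exp(6*I*pi/7)) + (3*exp(-4*I*pi/7) + exp(4*I*pi/7) + 3*exp(6*I*pi/7))] = 0/7 = 0
  <chi_rho, chi_6> = (1/7)[1*(7)*conj(1) + 1*(3 + exp(6*I*pi/7) + 3*exp(4*I*pi/7))*conj(exp(-2*I*pi/7)) + 1*(3 + 3*exp(-6*I*pi/7) + exp(-2*I*pi/7))*conj(exp(-4*I*pi/7)) + 1*(3 + 3*exp(-2*I*pi/7) + exp(4*I*pi/7))*conj(exp(-6*I*pi/7)) + 1*(3 + exp(-4*I*pi/7) + 3*exp(2*I*pi/7))*conj(exp(6*I*pi/7)) + 1*(3 + exp(2*I*pi/7) + 3*exp(6*I*pi/7))*conj(exp(4*I*pi/7)) + 1*(3 + 3*exp(-4*I*pi/7) + exp(-6*I*pi/7))*conj(exp(2*I*pi/7))]
      = (1/7)[(7) + (exp(-6*I*pi/7) + 3*exp(6*I*pi/7) + 3*exp(2*I*pi/7)) + (3*exp(-2*I*pi/7) + exp(2*I*pi/7) + 3*exp(4*I*pi/7)) + (exp(-4*I*pi/7) + 3*exp(6*I*pi/7) + 3*exp(4*I*pi/7)) + (3*exp(-4*I*pi/7) + 3*exp(-6*I*pi/7) + exp(4*I*pi/7)) + (3*exp(-4*I*pi/7) + exp(-2*I*pi/7) + 3*exp(2*I*pi/7)) + (3*exp(-2*I*pi/7) + 3*exp(-6*I*pi/7) + exp(6*I*pi/7))] = 0/7 = 0
(Exp terms are combined using exp(i*s)*conj(exp(i*t)) = exp(i*(s-t)), and sums of them are collapsed using the identity that for every m > 1 the m distinct m-th roots of unity sum to 0, e.g. 1 + exp(2*I*pi/3) + exp(-2*I*pi/3) = 0.)
Dimension check: dim(rho) = sum (mult * dim) = 3*1 + 0*1 + 3*1 + 1*1 + 0*1 + 0*1 + 0*1 = 7 = chi_rho(e) = 7.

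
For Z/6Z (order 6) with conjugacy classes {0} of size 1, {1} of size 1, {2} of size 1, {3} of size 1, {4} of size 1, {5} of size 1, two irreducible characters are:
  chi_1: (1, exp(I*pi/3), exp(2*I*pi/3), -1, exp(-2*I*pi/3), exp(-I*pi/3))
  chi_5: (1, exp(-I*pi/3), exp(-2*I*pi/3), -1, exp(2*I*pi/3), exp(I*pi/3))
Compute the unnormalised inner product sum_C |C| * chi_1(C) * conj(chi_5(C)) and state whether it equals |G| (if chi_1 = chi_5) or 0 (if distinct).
Sum = 0; so <chi_1, chi_5> = 0 (distinct irreducibles are orthogonal).

Derivation: Compute term by term over conjugacy classes (|C| * chi_1(C) * conj(chi_5(C))):
  1*(1)*conj(1) + 1*(exp(I*pi/3))*conj(exp(-I*pi/3)) + 1*(exp(2*I*pi/3))*conj(exp(-2*I*pi/3)) + 1*(-1)*conj(-1) + 1*(exp(-2*I*pi/3))*conj(exp(2*I*pi/3)) + 1*(exp(-I*pi/3))*conj(exp(I*pi/3))
  = (1) + (exp(2*I*pi/3)) + (exp(-2*I*pi/3)) + (1) + (exp(2*I*pi/3)) + (exp(-2*I*pi/3))
  = 0.
(Exp terms are combined using exp(i*s)*conj(exp(i*t)) = exp(i*(s-t)), and sums of them are collapsed using the identity that for every m > 1 the m distinct m-th roots of unity sum to 0, e.g. 1 + exp(2*I*pi/3) + exp(-2*I*pi/3) = 0.)
Dividing by |G| = 6 gives 0/6 = 0, matching the row-orthogonality relation <chi_1, chi_5> = [chi_1 = chi_5].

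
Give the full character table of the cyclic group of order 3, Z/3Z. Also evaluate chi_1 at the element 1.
Character table of Z/3Z (irreps indexed chi_0,...,chi_2 with chi_k(m) = zeta_3^(k*m), zeta_3 = exp(2*pi*i/3)):
  irrep \ class  {0} (size 1)  {1} (size 1)    {2} (size 1)  
  chi_0          1             1               1             
  chi_1          1             exp(2*I*pi/3)   exp(-2*I*pi/3)
  chi_2          1             exp(-2*I*pi/3)  exp(2*I*pi/3) 

Spot check: chi_1(1) = zeta_3^(1*1) = zeta_3^1 = exp(2*I*pi/3).

Z/3Z is abelian, so all 3 irreducible complex representations are 1-dimensional. They are given by chi_k(m) = zeta_3^(k*m) for k = 0,...,2. Row orthogonality: sum_m chi_k(m) conj(chi_l(m)) = 3 * [k = l].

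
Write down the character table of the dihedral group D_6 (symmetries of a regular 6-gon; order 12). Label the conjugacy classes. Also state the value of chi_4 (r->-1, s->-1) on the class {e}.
Conjugacy classes: {e} of size 1, {r^3} of size 1, {r^1, r^5} of size 2, {r^2, r^4} of size 2, {s, sr^2, ...} of size 3, {sr, sr^3, ...} of size 3.
Character table:
  irrep \ class              {e} (size 1)  {r^3} (size 1)  {r^1, r^5} (size 2)  {r^2, r^4} (size 2)  {s, sr^2, ...} (size 3)  {sr, sr^3, ...} (size 3)
  chi_1 (triv)               1             1               1                    1                    1                        1                       
  chi_2 (sign: r->1, s->-1)  1             1               1                    1                    -1                       -1                      
  chi_3 (r->-1, s->1)        1             -1              -1                   1                    1                        -1                      
  chi_4 (r->-1, s->-1)       1             -1              -1                   1                    -1                       1                       
  chi_5 (2d, j=1)            2             -2              1                    -1                   0                        0                       
  chi_6 (2d, j=2)            2             2               -1                   -1                   0                        0                       

Spot check: chi_4 (r->-1, s->-1) on {e} = 1.

Details: D_6 has order 2*6 = 12 with 6 conjugacy classes, hence 6 irreducibles. Sum of squared dims 1 + 1 + 1 + 1 + 4 + 4 = 12 = |G|. Linear characters come from the abelianisation; the 2-dimensional irreps have character r^k -> 2*cos(2*pi*j*k/6), reflections -> 0.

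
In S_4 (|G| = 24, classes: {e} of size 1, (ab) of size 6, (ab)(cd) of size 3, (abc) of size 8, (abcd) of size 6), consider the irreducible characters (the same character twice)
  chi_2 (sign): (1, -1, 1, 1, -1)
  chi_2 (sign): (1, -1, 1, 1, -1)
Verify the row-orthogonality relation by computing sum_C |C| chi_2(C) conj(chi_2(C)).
Sum = 24 = |G| = 24; so <chi_2, chi_2> = 1 (norm-1 confirms irreducibility).

Why: Compute term by term over conjugacy classes (|C| * chi_2(C) * conj(chi_2(C))):
  1*(1)*conj(1) + 6*(-1)*conj(-1) + 3*(1)*conj(1) + 8*(1)*conj(1) + 6*(-1)*conj(-1)
  = (1) + (6) + (3) + (8) + (6)
  = 24.
Dividing by |G| = 24 gives 24/24 = 1, matching the row-orthogonality relation <chi_2, chi_2> = [chi_2 = chi_2].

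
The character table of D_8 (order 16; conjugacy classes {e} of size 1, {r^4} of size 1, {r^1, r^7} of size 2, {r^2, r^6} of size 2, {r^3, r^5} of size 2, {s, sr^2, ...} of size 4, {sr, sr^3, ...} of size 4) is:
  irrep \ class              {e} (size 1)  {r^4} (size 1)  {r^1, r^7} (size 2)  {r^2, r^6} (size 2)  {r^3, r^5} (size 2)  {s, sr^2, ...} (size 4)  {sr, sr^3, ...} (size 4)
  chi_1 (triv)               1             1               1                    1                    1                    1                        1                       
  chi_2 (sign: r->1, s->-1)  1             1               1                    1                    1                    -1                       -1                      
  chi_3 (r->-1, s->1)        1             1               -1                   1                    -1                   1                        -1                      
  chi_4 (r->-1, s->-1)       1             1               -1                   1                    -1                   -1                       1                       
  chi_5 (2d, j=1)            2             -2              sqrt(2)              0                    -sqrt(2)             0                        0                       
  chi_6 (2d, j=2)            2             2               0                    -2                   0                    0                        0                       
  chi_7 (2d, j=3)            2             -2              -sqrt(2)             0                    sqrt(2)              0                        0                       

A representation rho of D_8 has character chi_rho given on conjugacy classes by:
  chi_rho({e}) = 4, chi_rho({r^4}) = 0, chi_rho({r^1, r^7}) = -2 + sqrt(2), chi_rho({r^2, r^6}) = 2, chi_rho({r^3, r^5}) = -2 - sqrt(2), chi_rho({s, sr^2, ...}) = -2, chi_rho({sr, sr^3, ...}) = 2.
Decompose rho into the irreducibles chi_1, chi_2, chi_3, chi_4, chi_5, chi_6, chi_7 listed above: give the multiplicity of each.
Multiplicities: chi_1: 0, chi_2: 0, chi_3: 0, chi_4: 2, chi_5: 1, chi_6: 0, chi_7: 0.

Argument: Use <chi_rho, chi> = (1/|G|) sum_C |C| * chi_rho(C) * conj(chi(C)) with |G| = 16 for each irreducible chi in the table:
  <chi_rho, chi_1> = (1/16)[1*(4)*conj(1) + 1*(0)*conj(1) + 2*(-2 + sqrt(2))*conj(1) + 2*(2)*conj(1) + 2*(-2 - sqrt(2))*conj(1) + 4*(-2)*conj(1) + 4*(2)*conj(1)]
      = (1/16)[(4) + (0) + (-4 + 2*sqrt(2)) + (4) + (-4 - 2*sqrt(2)) + (-8) + (8)] = 0/16 = 0
  <chi_rho, chi_2> = (1/16)[1*(4)*conj(1) + 1*(0)*conj(1) + 2*(-2 + sqrt(2))*conj(1) + 2*(2)*conj(1) + 2*(-2 - sqrt(2))*conj(1) + 4*(-2)*conj(-1) + 4*(2)*conj(-1)]
      = (1/16)[(4) + (0) + (-4 + 2*sqrt(2)) + (4) + (-4 - 2*sqrt(2)) + (8) + (-8)] = 0/16 = 0
  <chi_rho, chi_3> = (1/16)[1*(4)*conj(1) + 1*(0)*conj(1) + 2*(-2 + sqrt(2))*conj(-1) + 2*(2)*conj(1) + 2*(-2 - sqrt(2))*conj(-1) + 4*(-2)*conj(1) + 4*(2)*conj(-1)]
      = (1/16)[(4) + (0) + (4 - 2*sqrt(2)) + (4) + (2*sqrt(2) + 4) + (-8) + (-8)] = 0/16 = 0
  <chi_rho, chi_4> = (1/16)[1*(4)*conj(1) + 1*(0)*conj(1) + 2*(-2 + sqrt(2))*conj(-1) + 2*(2)*conj(1) + 2*(-2 - sqrt(2))*conj(-1) + 4*(-2)*conj(-1) + 4*(2)*conj(1)]
      = (1/16)[(4) + (0) + (4 - 2*sqrt(2)) + (4) + (2*sqrt(2) + 4) + (8) + (8)] = 32/16 = 2
  <chi_rho, chi_5> = (1/16)[1*(4)*conj(2) + 1*(0)*conj(-2) + 2*(-2 + sqrt(2))*conj(sqrt(2)) + 2*(2)*conj(0) + 2*(-2 - sqrt(2))*conj(-sqrt(2)) + 4*(-2)*conj(0) + 4*(2)*conj(0)]
      = (1/16)[(8) + (0) + (4 - 4*sqrt(2)) + (0) + (4 + 4*sqrt(2)) + (0) + (0)] = 16/16 = 1
  <chi_rho, chi_6> = (1/16)[1*(4)*conj(2) + 1*(0)*conj(2) + 2*(-2 + sqrt(2))*conj(0) + 2*(2)*conj(-2) + 2*(-2 - sqrt(2))*conj(0) + 4*(-2)*conj(0) + 4*(2)*conj(0)]
      = (1/16)[(8) + (0) + (0) + (-8) + (0) + (0) + (0)] = 0/16 = 0
  <chi_rho, chi_7> = (1/16)[1*(4)*conj(2) + 1*(0)*conj(-2) + 2*(-2 + sqrt(2))*conj(-sqrt(2)) + 2*(2)*conj(0) + 2*(-2 - sqrt(2))*conj(sqrt(2)) + 4*(-2)*conj(0) + 4*(2)*conj(0)]
      = (1/16)[(8) + (0) + (-4 + 4*sqrt(2)) + (0) + (-4*sqrt(2) - 4) + (0) + (0)] = 0/16 = 0
Dimension check: dim(rho) = sum (mult * dim) = 0*1 + 0*1 + 0*1 + 2*1 + 1*2 + 0*2 + 0*2 = 4 = chi_rho(e) = 4.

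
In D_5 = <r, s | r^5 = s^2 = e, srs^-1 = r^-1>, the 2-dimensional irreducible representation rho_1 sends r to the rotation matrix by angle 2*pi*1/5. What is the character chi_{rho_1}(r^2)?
chi_{rho_1}(r^2) = 2*cos(2*pi*1*2/5) = -sqrt(5)/2 - 1/2

Working: rho_1(r^2) is rotation by angle 2*pi*1*2/5, whose trace is 2*cos(2*pi*1*2/5) = -sqrt(5)/2 - 1/2.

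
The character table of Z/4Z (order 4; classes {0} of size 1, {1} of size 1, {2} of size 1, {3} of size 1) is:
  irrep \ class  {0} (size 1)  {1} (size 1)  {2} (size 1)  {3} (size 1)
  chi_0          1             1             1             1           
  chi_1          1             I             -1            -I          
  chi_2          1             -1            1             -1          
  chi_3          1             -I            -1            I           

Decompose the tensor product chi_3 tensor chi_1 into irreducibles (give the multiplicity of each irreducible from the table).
chi_3 tensor chi_1 = chi_0 (all other irreducibles have multiplicity 0).

Solution. The character of a tensor product is the pointwise product (chi_3 * chi_1)(C) = chi_3(C) * chi_1(C):
  {0}: (1)*(1), {1}: (-I)*(I), {2}: (-1)*(-1), {3}: (I)*(-I)
so (chi_3 * chi_1) takes values
  {0} -> 1, {1} -> 1, {2} -> 1, {3} -> 1.
Now take the inner product of this character with each irreducible chi from the table, <chi_3*chi_1, chi> = (1/4) sum_C |C| (chi_3*chi_1)(C) conj(chi(C)):
  <chi_3*chi_1, chi_0> = (1/4)[1*(1)*conj(1) + 1*(1)*conj(1) + 1*(1)*conj(1) + 1*(1)*conj(1)]
      = (1/4)[(1) + (1) + (1) + (1)] = 4/4 = 1
  <chi_3*chi_1, chi_1> = (1/4)[1*(1)*conj(1) + 1*(1)*conj(I) + 1*(1)*conj(-1) + 1*(1)*conj(-I)]
      = (1/4)[(1) + (-I) + (-1) + (I)] = 0/4 = 0
  <chi_3*chi_1, chi_2> = (1/4)[1*(1)*conj(1) + 1*(1)*conj(-1) + 1*(1)*conj(1) + 1*(1)*conj(-1)]
      = (1/4)[(1) + (-1) + (1) + (-1)] = 0/4 = 0
  <chi_3*chi_1, chi_3> = (1/4)[1*(1)*conj(1) + 1*(1)*conj(-I) + 1*(1)*conj(-1) + 1*(1)*conj(I)]
      = (1/4)[(1) + (I) + (-1) + (-I)] = 0/4 = 0
(Exp terms are combined using exp(i*s)*conj(exp(i*t)) = exp(i*(s-t)), and sums of them are collapsed using the identity that for every m > 1 the m distinct m-th roots of unity sum to 0, e.g. 1 + exp(2*I*pi/3) + exp(-2*I*pi/3) = 0.)
Hence the multiplicities are chi_0: 1. Dimension check: dim(chi_3)*dim(chi_1) = 1*1 = 1 and sum (mult * dim) = 1*1 = 1.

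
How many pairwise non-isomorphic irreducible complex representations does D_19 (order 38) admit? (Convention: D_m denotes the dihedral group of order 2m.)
11

Solution. The number of irreducible complex representations of a finite group equals its number of conjugacy classes. D_19 has 11 conjugacy classes ((n+3)/2 for n odd), so D_19 (order 38) has exactly 11 irreducible complex representations.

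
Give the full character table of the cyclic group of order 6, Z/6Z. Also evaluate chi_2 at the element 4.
Character table of Z/6Z (irreps indexed chi_0,...,chi_5 with chi_k(m) = zeta_6^(k*m), zeta_6 = exp(2*pi*i/6)):
  irrep \ class  {0} (size 1)  {1} (size 1)    {2} (size 1)    {3} (size 1)  {4} (size 1)    {5} (size 1)  
  chi_0          1             1               1               1             1               1             
  chi_1          1             exp(I*pi/3)     exp(2*I*pi/3)   -1            exp(-2*I*pi/3)  exp(-I*pi/3)  
  chi_2          1             exp(2*I*pi/3)   exp(-2*I*pi/3)  1             exp(2*I*pi/3)   exp(-2*I*pi/3)
  chi_3          1             -1              1               -1            1               -1            
  chi_4          1             exp(-2*I*pi/3)  exp(2*I*pi/3)   1             exp(-2*I*pi/3)  exp(2*I*pi/3) 
  chi_5          1             exp(-I*pi/3)    exp(-2*I*pi/3)  -1            exp(2*I*pi/3)   exp(I*pi/3)   

Spot check: chi_2(4) = zeta_6^(2*4) = zeta_6^8 = exp(2*I*pi/3).

Explanation: Z/6Z is abelian, so all 6 irreducible complex representations are 1-dimensional. They are given by chi_k(m) = zeta_6^(k*m) for k = 0,...,5. Row orthogonality: sum_m chi_k(m) conj(chi_l(m)) = 6 * [k = l].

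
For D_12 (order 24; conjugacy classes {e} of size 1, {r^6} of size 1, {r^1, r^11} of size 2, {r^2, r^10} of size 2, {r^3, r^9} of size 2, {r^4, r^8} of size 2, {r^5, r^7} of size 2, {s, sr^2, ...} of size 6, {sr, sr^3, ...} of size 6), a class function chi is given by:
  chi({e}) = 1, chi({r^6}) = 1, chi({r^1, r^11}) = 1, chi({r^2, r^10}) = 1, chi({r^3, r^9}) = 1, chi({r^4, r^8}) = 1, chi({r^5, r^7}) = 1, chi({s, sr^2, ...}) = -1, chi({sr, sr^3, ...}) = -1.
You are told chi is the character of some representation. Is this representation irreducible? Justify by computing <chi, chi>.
Irreducible: <chi, chi> = 1.

Solution. <chi, chi> = (1/|G|) sum_C |C| * |chi(C)|^2 = (1/24)[1*|1|^2 + 1*|1|^2 + 2*|1|^2 + 2*|1|^2 + 2*|1|^2 + 2*|1|^2 + 2*|1|^2 + 6*|-1|^2 + 6*|-1|^2]
  = (1/24)[(1) + (1) + (2) + (2) + (2) + (2) + (2) + (6) + (6)] = 24/24 = 1.
A character is irreducible iff <chi, chi> = 1, so this representation is irreducible.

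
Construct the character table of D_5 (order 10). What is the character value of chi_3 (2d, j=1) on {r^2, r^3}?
Conjugacy classes: {e} of size 1, {r^1, r^4} of size 2, {r^2, r^3} of size 2, {s, sr, ..., sr^4} of size 5.
Character table:
  irrep \ class              {e} (size 1)  {r^1, r^4} (size 2)  {r^2, r^3} (size 2)  {s, sr, ..., sr^4} (size 5)
  chi_1 (triv)               1             1                    1                    1                          
  chi_2 (sign: r->1, s->-1)  1             1                    1                    -1                         
  chi_3 (2d, j=1)            2             -1/2 + sqrt(5)/2     -sqrt(5)/2 - 1/2     0                          
  chi_4 (2d, j=2)            2             -sqrt(5)/2 - 1/2     -1/2 + sqrt(5)/2     0                          

Spot check: chi_3 (2d, j=1) on {r^2, r^3} = -sqrt(5)/2 - 1/2.

Solution. D_5 has order 2*5 = 10 with 4 conjugacy classes, hence 4 irreducibles. Sum of squared dims 1 + 1 + 4 + 4 = 10 = |G|. Linear characters come from the abelianisation; the 2-dimensional irreps have character r^k -> 2*cos(2*pi*j*k/5), reflections -> 0.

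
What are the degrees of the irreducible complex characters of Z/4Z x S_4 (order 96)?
Dimensions: 1, 1, 1, 1, 1, 1, 1, 1, 2, 2, 2, 2, 3, 3, 3, 3, 3, 3, 3, 3

Derivation: There are 20 irreducibles (= number of conjugacy classes). Their dimensions d_i satisfy sum d_i^2 = |G| = 96: 1 + 1 + 1 + 1 + 1 + 1 + 1 + 1 + 4 + 4 + 4 + 4 + 9 + 9 + 9 + 9 + 9 + 9 + 9 + 9 = 96. (For the product with Z/4Z: each of the 4 1-dim characters of Z/4Z tensors with each irrep of S_4, giving 4 copies of each S_4-dimension.)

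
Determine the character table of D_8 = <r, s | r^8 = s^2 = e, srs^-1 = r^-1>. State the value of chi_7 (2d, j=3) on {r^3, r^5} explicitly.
Conjugacy classes: {e} of size 1, {r^4} of size 1, {r^1, r^7} of size 2, {r^2, r^6} of size 2, {r^3, r^5} of size 2, {s, sr^2, ...} of size 4, {sr, sr^3, ...} of size 4.
Character table:
  irrep \ class              {e} (size 1)  {r^4} (size 1)  {r^1, r^7} (size 2)  {r^2, r^6} (size 2)  {r^3, r^5} (size 2)  {s, sr^2, ...} (size 4)  {sr, sr^3, ...} (size 4)
  chi_1 (triv)               1             1               1                    1                    1                    1                        1                       
  chi_2 (sign: r->1, s->-1)  1             1               1                    1                    1                    -1                       -1                      
  chi_3 (r->-1, s->1)        1             1               -1                   1                    -1                   1                        -1                      
  chi_4 (r->-1, s->-1)       1             1               -1                   1                    -1                   -1                       1                       
  chi_5 (2d, j=1)            2             -2              sqrt(2)              0                    -sqrt(2)             0                        0                       
  chi_6 (2d, j=2)            2             2               0                    -2                   0                    0                        0                       
  chi_7 (2d, j=3)            2             -2              -sqrt(2)             0                    sqrt(2)              0                        0                       

Spot check: chi_7 (2d, j=3) on {r^3, r^5} = sqrt(2).

D_8 has order 2*8 = 16 with 7 conjugacy classes, hence 7 irreducibles. Sum of squared dims 1 + 1 + 1 + 1 + 4 + 4 + 4 = 16 = |G|. Linear characters come from the abelianisation; the 2-dimensional irreps have character r^k -> 2*cos(2*pi*j*k/8), reflections -> 0.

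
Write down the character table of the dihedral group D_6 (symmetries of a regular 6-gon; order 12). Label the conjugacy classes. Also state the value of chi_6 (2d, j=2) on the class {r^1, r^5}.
Conjugacy classes: {e} of size 1, {r^3} of size 1, {r^1, r^5} of size 2, {r^2, r^4} of size 2, {s, sr^2, ...} of size 3, {sr, sr^3, ...} of size 3.
Character table:
  irrep \ class              {e} (size 1)  {r^3} (size 1)  {r^1, r^5} (size 2)  {r^2, r^4} (size 2)  {s, sr^2, ...} (size 3)  {sr, sr^3, ...} (size 3)
  chi_1 (triv)               1             1               1                    1                    1                        1                       
  chi_2 (sign: r->1, s->-1)  1             1               1                    1                    -1                       -1                      
  chi_3 (r->-1, s->1)        1             -1              -1                   1                    1                        -1                      
  chi_4 (r->-1, s->-1)       1             -1              -1                   1                    -1                       1                       
  chi_5 (2d, j=1)            2             -2              1                    -1                   0                        0                       
  chi_6 (2d, j=2)            2             2               -1                   -1                   0                        0                       

Spot check: chi_6 (2d, j=2) on {r^1, r^5} = -1.

Derivation: D_6 has order 2*6 = 12 with 6 conjugacy classes, hence 6 irreducibles. Sum of squared dims 1 + 1 + 1 + 1 + 4 + 4 = 12 = |G|. Linear characters come from the abelianisation; the 2-dimensional irreps have character r^k -> 2*cos(2*pi*j*k/6), reflections -> 0.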